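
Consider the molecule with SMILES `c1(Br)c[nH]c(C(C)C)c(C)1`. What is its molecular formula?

Atom tally by fragment:
  pyrrole ring core → C:4 H:5 N:1
  (− 3 ring H displaced by substituents)
  + Br → Br:1
  + CH(CH3)2 → C:3 H:7
  + CH3 → C:1 H:3
Element totals:
  C: 8
  H: 12
  Br: 1
  N: 1

C8H12BrN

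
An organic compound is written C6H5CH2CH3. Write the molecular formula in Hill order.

C8H10

Atom tally by fragment:
  C6H5CH2 → C:7 H:7
  CH3 → C:1 H:3
Element totals:
  C: 8
  H: 10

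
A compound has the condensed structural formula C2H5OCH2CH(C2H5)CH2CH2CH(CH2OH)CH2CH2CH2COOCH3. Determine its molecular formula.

C15H30O4

Element totals:
  C: 15
  H: 30
  O: 4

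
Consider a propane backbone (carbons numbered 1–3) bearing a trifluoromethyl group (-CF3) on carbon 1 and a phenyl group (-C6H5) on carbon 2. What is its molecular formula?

Atom tally by fragment:
  F3CCH2 → C:2 H:2 F:3
  CH(C6H5) → C:7 H:6
  CH3 → C:1 H:3
Element totals:
  C: 10
  H: 11
  F: 3

C10H11F3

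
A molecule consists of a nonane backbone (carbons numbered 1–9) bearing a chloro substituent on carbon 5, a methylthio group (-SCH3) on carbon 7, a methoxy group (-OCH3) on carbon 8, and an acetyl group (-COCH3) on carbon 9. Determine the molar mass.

280.85 g/mol

Atom tally by fragment:
  CH3 → C:1 H:3
  CH2 → C:1 H:2
  CH2 → C:1 H:2
  CH2 → C:1 H:2
  CH(Cl) → C:1 H:1 Cl:1
  CH2 → C:1 H:2
  CH(SCH3) → C:2 H:4 S:1
  CH(OCH3) → C:2 H:4 O:1
  CH2COCH3 → C:3 H:5 O:1
Element totals:
  C: 13
  H: 25
  Cl: 1
  O: 2
  S: 1
Molecular formula: C13H25ClO2S.
  M = 13(12.011) + 25(1.008) + 35.45 + 2(15.999) + 32.06
    = 156.143 + 25.200 + 35.450 + 31.998 + 32.060 = 280.851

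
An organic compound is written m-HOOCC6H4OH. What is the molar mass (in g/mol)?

Element totals:
  C: 7
  H: 6
  O: 3
Molecular formula: C7H6O3.
  M = 7(12.011) + 6(1.008) + 3(15.999)
    = 84.077 + 6.048 + 47.997 = 138.122

138.12 g/mol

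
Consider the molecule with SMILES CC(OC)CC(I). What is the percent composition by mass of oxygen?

Atom tally by fragment:
  CH3 → C:1 H:3
  CH(OCH3) → C:2 H:4 O:1
  CH2 → C:1 H:2
  CH2I → C:1 H:2 I:1
Element totals:
  C: 5
  H: 11
  I: 1
  O: 1
Molecular formula: C5H11IO.
Molar mass = 214.046 g/mol.
Mass from O: 1 × 15.999 = 15.999 g/mol.
%O = 15.999 / 214.046 × 100 = 7.47%.

7.47%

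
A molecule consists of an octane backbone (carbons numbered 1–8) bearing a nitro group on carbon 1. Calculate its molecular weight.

159.23 g/mol

Atom tally by fragment:
  O2NCH2 → C:1 H:2 N:1 O:2
  CH2 → C:1 H:2
  CH2 → C:1 H:2
  CH2 → C:1 H:2
  CH2 → C:1 H:2
  CH2 → C:1 H:2
  CH2 → C:1 H:2
  CH3 → C:1 H:3
Element totals:
  C: 8
  H: 17
  N: 1
  O: 2
Molecular formula: C8H17NO2.
  M = 8(12.011) + 17(1.008) + 14.007 + 2(15.999)
    = 96.088 + 17.136 + 14.007 + 31.998 = 159.229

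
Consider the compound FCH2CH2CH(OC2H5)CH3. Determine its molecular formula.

Element totals:
  C: 6
  H: 13
  F: 1
  O: 1

C6H13FO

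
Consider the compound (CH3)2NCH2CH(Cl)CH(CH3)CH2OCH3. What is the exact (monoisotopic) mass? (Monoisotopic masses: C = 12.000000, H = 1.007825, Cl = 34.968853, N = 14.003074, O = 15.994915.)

179.1077

Element totals:
  C: 8
  H: 18
  Cl: 1
  N: 1
  O: 1
Molecular formula: C8H18ClNO.
  M = 8(12.0) + 18(1.007825) + 34.968853 + 14.003074 + 15.994915
    = 96.000000 + 18.140850 + 34.968853 + 14.003074 + 15.994915 = 179.107692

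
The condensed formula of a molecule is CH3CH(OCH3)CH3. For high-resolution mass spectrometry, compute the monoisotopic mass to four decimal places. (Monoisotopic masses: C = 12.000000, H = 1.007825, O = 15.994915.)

74.0732

Element totals:
  C: 4
  H: 10
  O: 1
Molecular formula: C4H10O.
  M = 4(12.0) + 10(1.007825) + 15.994915
    = 48.000000 + 10.078250 + 15.994915 = 74.073165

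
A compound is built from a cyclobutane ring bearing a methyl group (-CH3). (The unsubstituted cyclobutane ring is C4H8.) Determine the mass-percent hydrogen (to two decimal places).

Atom tally by fragment:
  cyclobutane ring core → C:4 H:8
  (− 1 ring H displaced by substituents)
  + CH3 → C:1 H:3
Element totals:
  C: 5
  H: 10
Molecular formula: C5H10.
Molar mass = 70.135 g/mol.
Mass from H: 10 × 1.008 = 10.080 g/mol.
%H = 10.080 / 70.135 × 100 = 14.37%.

14.37%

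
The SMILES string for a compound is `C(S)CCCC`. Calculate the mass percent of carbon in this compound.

57.63%

Atom tally by fragment:
  HSCH2 → C:1 H:3 S:1
  CH2 → C:1 H:2
  CH2 → C:1 H:2
  CH2 → C:1 H:2
  CH3 → C:1 H:3
Element totals:
  C: 5
  H: 12
  S: 1
Molecular formula: C5H12S.
Molar mass = 104.211 g/mol.
Mass from C: 5 × 12.011 = 60.055 g/mol.
%C = 60.055 / 104.211 × 100 = 57.63%.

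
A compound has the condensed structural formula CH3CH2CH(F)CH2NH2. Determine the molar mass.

Element totals:
  C: 4
  H: 10
  F: 1
  N: 1
Molecular formula: C4H10FN.
  M = 4(12.011) + 10(1.008) + 18.998 + 14.007
    = 48.044 + 10.080 + 18.998 + 14.007 = 91.129

91.13 g/mol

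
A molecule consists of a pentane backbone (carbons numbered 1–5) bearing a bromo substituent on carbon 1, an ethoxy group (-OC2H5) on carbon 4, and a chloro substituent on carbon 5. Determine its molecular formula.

C7H14BrClO

Atom tally by fragment:
  BrCH2 → C:1 H:2 Br:1
  CH2 → C:1 H:2
  CH2 → C:1 H:2
  CH(OC2H5) → C:3 H:6 O:1
  CH2Cl → C:1 H:2 Cl:1
Element totals:
  C: 7
  H: 14
  Br: 1
  Cl: 1
  O: 1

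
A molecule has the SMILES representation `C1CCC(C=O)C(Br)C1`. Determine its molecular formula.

C7H11BrO

Atom tally by fragment:
  cyclohexane ring core → C:6 H:12
  (− 2 ring H displaced by substituents)
  + CHO → C:1 H:1 O:1
  + Br → Br:1
Element totals:
  C: 7
  H: 11
  Br: 1
  O: 1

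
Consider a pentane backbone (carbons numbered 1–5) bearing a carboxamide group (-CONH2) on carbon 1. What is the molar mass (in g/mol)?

115.18 g/mol

Atom tally by fragment:
  H2NOCCH2 → C:2 H:4 O:1 N:1
  CH2 → C:1 H:2
  CH2 → C:1 H:2
  CH2 → C:1 H:2
  CH3 → C:1 H:3
Element totals:
  C: 6
  H: 13
  N: 1
  O: 1
Molecular formula: C6H13NO.
  M = 6(12.011) + 13(1.008) + 14.007 + 15.999
    = 72.066 + 13.104 + 14.007 + 15.999 = 115.176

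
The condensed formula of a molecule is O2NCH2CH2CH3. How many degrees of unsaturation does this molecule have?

Atom tally by fragment:
  O2NCH2 → C:1 H:2 N:1 O:2
  CH2 → C:1 H:2
  CH3 → C:1 H:3
Element totals:
  C: 3
  H: 7
  N: 1
  O: 2
Molecular formula: C3H7NO2.
DoU = (2C + 2 + N − H − X) / 2 = (2·3 + 2 + 1 − 7 − 0) / 2 = 1.

1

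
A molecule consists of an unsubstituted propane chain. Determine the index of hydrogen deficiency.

0

Atom tally by fragment:
  CH3 → C:1 H:3
  CH2 → C:1 H:2
  CH3 → C:1 H:3
Element totals:
  C: 3
  H: 8
Molecular formula: C3H8.
DoU = (2C + 2 + N − H − X) / 2 = (2·3 + 2 + 0 − 8 − 0) / 2 = 0.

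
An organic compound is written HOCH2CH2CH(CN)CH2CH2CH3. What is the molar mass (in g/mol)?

Element totals:
  C: 7
  H: 13
  N: 1
  O: 1
Molecular formula: C7H13NO.
  M = 7(12.011) + 13(1.008) + 14.007 + 15.999
    = 84.077 + 13.104 + 14.007 + 15.999 = 127.187

127.19 g/mol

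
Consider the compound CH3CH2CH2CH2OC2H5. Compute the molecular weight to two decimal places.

102.18 g/mol

Element totals:
  C: 6
  H: 14
  O: 1
Molecular formula: C6H14O.
  M = 6(12.011) + 14(1.008) + 15.999
    = 72.066 + 14.112 + 15.999 = 102.177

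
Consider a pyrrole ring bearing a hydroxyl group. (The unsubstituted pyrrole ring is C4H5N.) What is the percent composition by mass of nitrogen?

Atom tally by fragment:
  pyrrole ring core → C:4 H:5 N:1
  (− 1 ring H displaced by substituents)
  + OH → O:1 H:1
Element totals:
  C: 4
  H: 5
  N: 1
  O: 1
Molecular formula: C4H5NO.
Molar mass = 83.090 g/mol.
Mass from N: 1 × 14.007 = 14.007 g/mol.
%N = 14.007 / 83.090 × 100 = 16.86%.

16.86%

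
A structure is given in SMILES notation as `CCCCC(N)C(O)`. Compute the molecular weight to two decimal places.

Atom tally by fragment:
  CH3 → C:1 H:3
  CH2 → C:1 H:2
  CH2 → C:1 H:2
  CH2 → C:1 H:2
  CH(NH2) → C:1 H:3 N:1
  CH2OH → C:1 H:3 O:1
Element totals:
  C: 6
  H: 15
  N: 1
  O: 1
Molecular formula: C6H15NO.
  M = 6(12.011) + 15(1.008) + 14.007 + 15.999
    = 72.066 + 15.120 + 14.007 + 15.999 = 117.192

117.19 g/mol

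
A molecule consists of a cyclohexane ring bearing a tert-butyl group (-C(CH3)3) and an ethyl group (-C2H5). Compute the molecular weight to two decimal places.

Atom tally by fragment:
  cyclohexane ring core → C:6 H:12
  (− 2 ring H displaced by substituents)
  + C(CH3)3 → C:4 H:9
  + C2H5 → C:2 H:5
Element totals:
  C: 12
  H: 24
Molecular formula: C12H24.
  M = 12(12.011) + 24(1.008)
    = 144.132 + 24.192 = 168.324

168.32 g/mol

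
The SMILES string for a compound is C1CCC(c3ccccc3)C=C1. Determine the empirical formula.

Atom tally by fragment:
  cyclohexene ring core → C:6 H:10
  (− 1 ring H displaced by substituents)
  + C6H5 → C:6 H:5
Element totals:
  C: 12
  H: 14
Molecular formula: C12H14.
gcd of subscripts = 2; dividing each by 2:
  C: 12/2 = 6
  H: 14/2 = 7

C6H7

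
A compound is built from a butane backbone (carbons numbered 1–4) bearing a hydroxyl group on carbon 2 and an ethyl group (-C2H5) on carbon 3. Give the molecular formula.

Atom tally by fragment:
  CH3 → C:1 H:3
  CH(OH) → C:1 H:2 O:1
  CH(C2H5) → C:3 H:6
  CH3 → C:1 H:3
Element totals:
  C: 6
  H: 14
  O: 1

C6H14O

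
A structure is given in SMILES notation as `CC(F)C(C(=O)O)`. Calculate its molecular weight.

106.10 g/mol

Atom tally by fragment:
  CH3 → C:1 H:3
  CH(F) → C:1 H:1 F:1
  CH2COOH → C:2 H:3 O:2
Element totals:
  C: 4
  H: 7
  F: 1
  O: 2
Molecular formula: C4H7FO2.
  M = 4(12.011) + 7(1.008) + 18.998 + 2(15.999)
    = 48.044 + 7.056 + 18.998 + 31.998 = 106.096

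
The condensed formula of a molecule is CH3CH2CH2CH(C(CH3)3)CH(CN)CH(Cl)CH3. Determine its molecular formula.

Element totals:
  C: 12
  H: 22
  Cl: 1
  N: 1

C12H22ClN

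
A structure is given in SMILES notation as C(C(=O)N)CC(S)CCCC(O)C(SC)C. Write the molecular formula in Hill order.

Atom tally by fragment:
  H2NOCCH2 → C:2 H:4 O:1 N:1
  CH2 → C:1 H:2
  CH(SH) → C:1 H:2 S:1
  CH2 → C:1 H:2
  CH2 → C:1 H:2
  CH2 → C:1 H:2
  CH(OH) → C:1 H:2 O:1
  CH(SCH3) → C:2 H:4 S:1
  CH3 → C:1 H:3
Element totals:
  C: 11
  H: 23
  N: 1
  O: 2
  S: 2

C11H23NO2S2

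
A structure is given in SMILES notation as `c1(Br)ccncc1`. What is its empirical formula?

Atom tally by fragment:
  pyridine ring core → C:5 H:5 N:1
  (− 1 ring H displaced by substituents)
  + Br → Br:1
Element totals:
  C: 5
  H: 4
  Br: 1
  N: 1
Molecular formula: C5H4BrN.
gcd of subscripts (1, 5, 4, 1) = 1, so the empirical formula equals the molecular formula.

C5H4BrN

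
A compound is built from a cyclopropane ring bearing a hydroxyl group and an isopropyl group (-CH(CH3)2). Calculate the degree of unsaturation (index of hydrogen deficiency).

1

Atom tally by fragment:
  cyclopropane ring core → C:3 H:6
  (− 2 ring H displaced by substituents)
  + OH → O:1 H:1
  + CH(CH3)2 → C:3 H:7
Element totals:
  C: 6
  H: 12
  O: 1
Molecular formula: C6H12O.
DoU = (2C + 2 + N − H − X) / 2 = (2·6 + 2 + 0 − 12 − 0) / 2 = 1.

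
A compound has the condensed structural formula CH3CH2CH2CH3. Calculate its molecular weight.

Element totals:
  C: 4
  H: 10
Molecular formula: C4H10.
  M = 4(12.011) + 10(1.008)
    = 48.044 + 10.080 = 58.124

58.12 g/mol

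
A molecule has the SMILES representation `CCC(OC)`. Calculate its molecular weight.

74.12 g/mol

Atom tally by fragment:
  CH3 → C:1 H:3
  CH2 → C:1 H:2
  CH2OCH3 → C:2 H:5 O:1
Element totals:
  C: 4
  H: 10
  O: 1
Molecular formula: C4H10O.
  M = 4(12.011) + 10(1.008) + 15.999
    = 48.044 + 10.080 + 15.999 = 74.123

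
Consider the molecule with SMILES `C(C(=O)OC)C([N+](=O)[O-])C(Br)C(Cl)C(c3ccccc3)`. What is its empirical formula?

C13H15BrClNO4

Atom tally by fragment:
  CH3OOCCH2 → C:3 H:5 O:2
  CH(NO2) → C:1 H:1 N:1 O:2
  CH(Br) → C:1 H:1 Br:1
  CH(Cl) → C:1 H:1 Cl:1
  CH2C6H5 → C:7 H:7
Element totals:
  C: 13
  H: 15
  Br: 1
  Cl: 1
  N: 1
  O: 4
Molecular formula: C13H15BrClNO4.
gcd of subscripts (1, 13, 1, 15, 1, 4) = 1, so the empirical formula equals the molecular formula.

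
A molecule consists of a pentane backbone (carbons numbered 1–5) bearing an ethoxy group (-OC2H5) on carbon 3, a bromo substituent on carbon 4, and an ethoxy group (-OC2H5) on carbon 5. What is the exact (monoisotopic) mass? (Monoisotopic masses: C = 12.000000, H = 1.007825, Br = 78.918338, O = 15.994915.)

Atom tally by fragment:
  CH3 → C:1 H:3
  CH2 → C:1 H:2
  CH(OC2H5) → C:3 H:6 O:1
  CH(Br) → C:1 H:1 Br:1
  CH2OC2H5 → C:3 H:7 O:1
Element totals:
  C: 9
  H: 19
  Br: 1
  O: 2
Molecular formula: C9H19BrO2.
  M = 9(12.0) + 19(1.007825) + 78.918338 + 2(15.994915)
    = 108.000000 + 19.148675 + 78.918338 + 31.989830 = 238.056843

238.0568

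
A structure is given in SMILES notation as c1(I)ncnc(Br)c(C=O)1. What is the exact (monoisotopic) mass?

311.8395

Atom tally by fragment:
  pyrimidine ring core → C:4 H:4 N:2
  (− 3 ring H displaced by substituents)
  + I → I:1
  + Br → Br:1
  + CHO → C:1 H:1 O:1
Element totals:
  C: 5
  H: 2
  Br: 1
  I: 1
  N: 2
  O: 1
Molecular formula: C5H2BrIN2O.
  M = 5(12.0) + 2(1.007825) + 78.918338 + 126.904472 + 2(14.003074) + 15.994915
    = 60.000000 + 2.015650 + 78.918338 + 126.904472 + 28.006148 + 15.994915 = 311.839523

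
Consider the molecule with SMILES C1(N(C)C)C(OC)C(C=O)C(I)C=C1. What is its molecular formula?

C10H16INO2

Atom tally by fragment:
  cyclohexene ring core → C:6 H:10
  (− 4 ring H displaced by substituents)
  + N(CH3)2 → N:1 C:2 H:6
  + OCH3 → C:1 H:3 O:1
  + CHO → C:1 H:1 O:1
  + I → I:1
Element totals:
  C: 10
  H: 16
  I: 1
  N: 1
  O: 2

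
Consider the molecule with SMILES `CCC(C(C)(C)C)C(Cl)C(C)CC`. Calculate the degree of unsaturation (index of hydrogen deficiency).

0

Atom tally by fragment:
  CH3 → C:1 H:3
  CH2 → C:1 H:2
  CH(C(CH3)3) → C:5 H:10
  CH(Cl) → C:1 H:1 Cl:1
  CH(CH3) → C:2 H:4
  CH2 → C:1 H:2
  CH3 → C:1 H:3
Element totals:
  C: 12
  H: 25
  Cl: 1
Molecular formula: C12H25Cl.
DoU = (2C + 2 + N − H − X) / 2 = (2·12 + 2 + 0 − 25 − 1) / 2 = 0.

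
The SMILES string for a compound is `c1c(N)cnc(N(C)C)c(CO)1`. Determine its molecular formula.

Atom tally by fragment:
  pyridine ring core → C:5 H:5 N:1
  (− 3 ring H displaced by substituents)
  + NH2 → N:1 H:2
  + N(CH3)2 → N:1 C:2 H:6
  + CH2OH → C:1 H:3 O:1
Element totals:
  C: 8
  H: 13
  N: 3
  O: 1

C8H13N3O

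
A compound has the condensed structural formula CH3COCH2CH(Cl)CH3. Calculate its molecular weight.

120.58 g/mol

Element totals:
  C: 5
  H: 9
  Cl: 1
  O: 1
Molecular formula: C5H9ClO.
  M = 5(12.011) + 9(1.008) + 35.45 + 15.999
    = 60.055 + 9.072 + 35.450 + 15.999 = 120.576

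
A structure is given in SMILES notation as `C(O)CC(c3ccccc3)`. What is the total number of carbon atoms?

Atom tally by fragment:
  HOCH2 → C:1 H:3 O:1
  CH2 → C:1 H:2
  CH2C6H5 → C:7 H:7
Element totals:
  C: 9
  H: 12
  O: 1

9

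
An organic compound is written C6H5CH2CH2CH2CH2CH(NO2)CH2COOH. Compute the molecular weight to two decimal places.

251.28 g/mol

Element totals:
  C: 13
  H: 17
  N: 1
  O: 4
Molecular formula: C13H17NO4.
  M = 13(12.011) + 17(1.008) + 14.007 + 4(15.999)
    = 156.143 + 17.136 + 14.007 + 63.996 = 251.282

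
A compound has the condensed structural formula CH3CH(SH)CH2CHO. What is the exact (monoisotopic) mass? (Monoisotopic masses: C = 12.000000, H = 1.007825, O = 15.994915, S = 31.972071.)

104.0296

Element totals:
  C: 4
  H: 8
  O: 1
  S: 1
Molecular formula: C4H8OS.
  M = 4(12.0) + 8(1.007825) + 15.994915 + 31.972071
    = 48.000000 + 8.062600 + 15.994915 + 31.972071 = 104.029586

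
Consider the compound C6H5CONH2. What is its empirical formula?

C7H7NO

Atom tally by fragment:
  benzene ring core → C:6 H:6
  (− 1 ring H displaced by substituents)
  + CONH2 → C:1 H:2 O:1 N:1
Element totals:
  C: 7
  H: 7
  N: 1
  O: 1
Molecular formula: C7H7NO.
gcd of subscripts (7, 7, 1, 1) = 1, so the empirical formula equals the molecular formula.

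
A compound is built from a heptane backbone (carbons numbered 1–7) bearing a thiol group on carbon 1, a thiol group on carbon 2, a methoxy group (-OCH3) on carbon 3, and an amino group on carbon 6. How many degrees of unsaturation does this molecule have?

Atom tally by fragment:
  HSCH2 → C:1 H:3 S:1
  CH(SH) → C:1 H:2 S:1
  CH(OCH3) → C:2 H:4 O:1
  CH2 → C:1 H:2
  CH2 → C:1 H:2
  CH(NH2) → C:1 H:3 N:1
  CH3 → C:1 H:3
Element totals:
  C: 8
  H: 19
  N: 1
  O: 1
  S: 2
Molecular formula: C8H19NOS2.
DoU = (2C + 2 + N − H − X) / 2 = (2·8 + 2 + 1 − 19 − 0) / 2 = 0.

0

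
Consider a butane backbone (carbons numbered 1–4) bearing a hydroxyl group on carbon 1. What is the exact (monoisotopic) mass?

74.0732

Atom tally by fragment:
  HOCH2 → C:1 H:3 O:1
  CH2 → C:1 H:2
  CH2 → C:1 H:2
  CH3 → C:1 H:3
Element totals:
  C: 4
  H: 10
  O: 1
Molecular formula: C4H10O.
  M = 4(12.0) + 10(1.007825) + 15.994915
    = 48.000000 + 10.078250 + 15.994915 = 74.073165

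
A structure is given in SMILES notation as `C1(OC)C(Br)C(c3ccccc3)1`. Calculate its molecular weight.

Atom tally by fragment:
  cyclopropane ring core → C:3 H:6
  (− 3 ring H displaced by substituents)
  + OCH3 → C:1 H:3 O:1
  + Br → Br:1
  + C6H5 → C:6 H:5
Element totals:
  C: 10
  H: 11
  Br: 1
  O: 1
Molecular formula: C10H11BrO.
  M = 10(12.011) + 11(1.008) + 79.904 + 15.999
    = 120.110 + 11.088 + 79.904 + 15.999 = 227.101

227.10 g/mol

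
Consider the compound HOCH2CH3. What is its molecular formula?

Atom tally by fragment:
  HOCH2 → C:1 H:3 O:1
  CH3 → C:1 H:3
Element totals:
  C: 2
  H: 6
  O: 1

C2H6O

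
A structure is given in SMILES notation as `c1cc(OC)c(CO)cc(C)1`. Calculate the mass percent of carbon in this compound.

Atom tally by fragment:
  benzene ring core → C:6 H:6
  (− 3 ring H displaced by substituents)
  + OCH3 → C:1 H:3 O:1
  + CH2OH → C:1 H:3 O:1
  + CH3 → C:1 H:3
Element totals:
  C: 9
  H: 12
  O: 2
Molecular formula: C9H12O2.
Molar mass = 152.193 g/mol.
Mass from C: 9 × 12.011 = 108.099 g/mol.
%C = 108.099 / 152.193 × 100 = 71.03%.

71.03%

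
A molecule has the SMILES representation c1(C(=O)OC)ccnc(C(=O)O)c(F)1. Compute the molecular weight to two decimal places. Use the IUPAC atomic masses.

Atom tally by fragment:
  pyridine ring core → C:5 H:5 N:1
  (− 3 ring H displaced by substituents)
  + COOCH3 → C:2 H:3 O:2
  + COOH → C:1 H:1 O:2
  + F → F:1
Element totals:
  C: 8
  H: 6
  F: 1
  N: 1
  O: 4
Molecular formula: C8H6FNO4.
  M = 8(12.011) + 6(1.008) + 18.998 + 14.007 + 4(15.999)
    = 96.088 + 6.048 + 18.998 + 14.007 + 63.996 = 199.137

199.14 g/mol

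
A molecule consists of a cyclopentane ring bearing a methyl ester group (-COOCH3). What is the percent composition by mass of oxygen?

24.97%

Atom tally by fragment:
  cyclopentane ring core → C:5 H:10
  (− 1 ring H displaced by substituents)
  + COOCH3 → C:2 H:3 O:2
Element totals:
  C: 7
  H: 12
  O: 2
Molecular formula: C7H12O2.
Molar mass = 128.171 g/mol.
Mass from O: 2 × 15.999 = 31.998 g/mol.
%O = 31.998 / 128.171 × 100 = 24.97%.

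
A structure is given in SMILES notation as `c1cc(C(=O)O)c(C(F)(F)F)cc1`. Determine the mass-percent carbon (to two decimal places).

50.54%

Atom tally by fragment:
  benzene ring core → C:6 H:6
  (− 2 ring H displaced by substituents)
  + COOH → C:1 H:1 O:2
  + CF3 → C:1 F:3
Element totals:
  C: 8
  H: 5
  F: 3
  O: 2
Molecular formula: C8H5F3O2.
Molar mass = 190.120 g/mol.
Mass from C: 8 × 12.011 = 96.088 g/mol.
%C = 96.088 / 190.120 × 100 = 50.54%.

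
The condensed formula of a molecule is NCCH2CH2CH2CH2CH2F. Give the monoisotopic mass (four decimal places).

Element totals:
  C: 6
  H: 10
  F: 1
  N: 1
Molecular formula: C6H10FN.
  M = 6(12.0) + 10(1.007825) + 18.998403 + 14.003074
    = 72.000000 + 10.078250 + 18.998403 + 14.003074 = 115.079727

115.0797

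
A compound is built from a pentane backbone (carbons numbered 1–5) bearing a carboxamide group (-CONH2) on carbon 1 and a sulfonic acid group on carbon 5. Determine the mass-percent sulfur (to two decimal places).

Atom tally by fragment:
  H2NOCCH2 → C:2 H:4 O:1 N:1
  CH2 → C:1 H:2
  CH2 → C:1 H:2
  CH2 → C:1 H:2
  CH2SO3H → C:1 H:3 S:1 O:3
Element totals:
  C: 6
  H: 13
  N: 1
  O: 4
  S: 1
Molecular formula: C6H13NO4S.
Molar mass = 195.233 g/mol.
Mass from S: 1 × 32.06 = 32.060 g/mol.
%S = 32.060 / 195.233 × 100 = 16.42%.

16.42%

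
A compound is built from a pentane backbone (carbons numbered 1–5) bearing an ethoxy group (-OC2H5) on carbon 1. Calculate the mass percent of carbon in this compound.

72.35%

Atom tally by fragment:
  C2H5OCH2 → C:3 H:7 O:1
  CH2 → C:1 H:2
  CH2 → C:1 H:2
  CH2 → C:1 H:2
  CH3 → C:1 H:3
Element totals:
  C: 7
  H: 16
  O: 1
Molecular formula: C7H16O.
Molar mass = 116.204 g/mol.
Mass from C: 7 × 12.011 = 84.077 g/mol.
%C = 84.077 / 116.204 × 100 = 72.35%.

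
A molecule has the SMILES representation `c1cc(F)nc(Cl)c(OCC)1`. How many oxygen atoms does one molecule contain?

1

Atom tally by fragment:
  pyridine ring core → C:5 H:5 N:1
  (− 3 ring H displaced by substituents)
  + F → F:1
  + Cl → Cl:1
  + OC2H5 → C:2 H:5 O:1
Element totals:
  C: 7
  H: 7
  Cl: 1
  F: 1
  N: 1
  O: 1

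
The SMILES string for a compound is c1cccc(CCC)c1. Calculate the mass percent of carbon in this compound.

Atom tally by fragment:
  benzene ring core → C:6 H:6
  (− 1 ring H displaced by substituents)
  + CH2CH2CH3 → C:3 H:7
Element totals:
  C: 9
  H: 12
Molecular formula: C9H12.
Molar mass = 120.195 g/mol.
Mass from C: 9 × 12.011 = 108.099 g/mol.
%C = 108.099 / 120.195 × 100 = 89.94%.

89.94%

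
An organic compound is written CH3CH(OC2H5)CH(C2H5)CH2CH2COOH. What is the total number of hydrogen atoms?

Element totals:
  C: 10
  H: 20
  O: 3

20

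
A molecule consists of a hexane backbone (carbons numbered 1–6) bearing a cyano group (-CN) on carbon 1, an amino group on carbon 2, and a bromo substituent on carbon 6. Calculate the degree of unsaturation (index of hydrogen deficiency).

2

Atom tally by fragment:
  NCCH2 → C:2 H:2 N:1
  CH(NH2) → C:1 H:3 N:1
  CH2 → C:1 H:2
  CH2 → C:1 H:2
  CH2 → C:1 H:2
  CH2Br → C:1 H:2 Br:1
Element totals:
  C: 7
  H: 13
  Br: 1
  N: 2
Molecular formula: C7H13BrN2.
DoU = (2C + 2 + N − H − X) / 2 = (2·7 + 2 + 2 − 13 − 1) / 2 = 2.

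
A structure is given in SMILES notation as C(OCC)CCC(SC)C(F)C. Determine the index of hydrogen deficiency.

Atom tally by fragment:
  C2H5OCH2 → C:3 H:7 O:1
  CH2 → C:1 H:2
  CH2 → C:1 H:2
  CH(SCH3) → C:2 H:4 S:1
  CH(F) → C:1 H:1 F:1
  CH3 → C:1 H:3
Element totals:
  C: 9
  H: 19
  F: 1
  O: 1
  S: 1
Molecular formula: C9H19FOS.
DoU = (2C + 2 + N − H − X) / 2 = (2·9 + 2 + 0 − 19 − 1) / 2 = 0.

0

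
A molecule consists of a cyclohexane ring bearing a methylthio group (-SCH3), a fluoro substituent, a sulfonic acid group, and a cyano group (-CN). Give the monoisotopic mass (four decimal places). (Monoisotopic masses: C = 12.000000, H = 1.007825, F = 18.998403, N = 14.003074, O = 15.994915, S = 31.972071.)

Atom tally by fragment:
  cyclohexane ring core → C:6 H:12
  (− 4 ring H displaced by substituents)
  + SCH3 → C:1 H:3 S:1
  + F → F:1
  + SO3H → S:1 O:3 H:1
  + CN → C:1 N:1
Element totals:
  C: 8
  H: 12
  F: 1
  N: 1
  O: 3
  S: 2
Molecular formula: C8H12FNO3S2.
  M = 8(12.0) + 12(1.007825) + 18.998403 + 14.003074 + 3(15.994915) + 2(31.972071)
    = 96.000000 + 12.093900 + 18.998403 + 14.003074 + 47.984745 + 63.944142 = 253.024264

253.0243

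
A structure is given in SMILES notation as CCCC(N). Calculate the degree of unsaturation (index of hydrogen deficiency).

Atom tally by fragment:
  CH3 → C:1 H:3
  CH2 → C:1 H:2
  CH2 → C:1 H:2
  CH2NH2 → C:1 H:4 N:1
Element totals:
  C: 4
  H: 11
  N: 1
Molecular formula: C4H11N.
DoU = (2C + 2 + N − H − X) / 2 = (2·4 + 2 + 1 − 11 − 0) / 2 = 0.

0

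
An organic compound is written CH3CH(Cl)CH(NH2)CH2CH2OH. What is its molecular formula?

C5H12ClNO

Element totals:
  C: 5
  H: 12
  Cl: 1
  N: 1
  O: 1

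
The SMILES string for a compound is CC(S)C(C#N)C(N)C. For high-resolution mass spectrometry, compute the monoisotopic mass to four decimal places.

144.0721

Atom tally by fragment:
  CH3 → C:1 H:3
  CH(SH) → C:1 H:2 S:1
  CH(CN) → C:2 H:1 N:1
  CH(NH2) → C:1 H:3 N:1
  CH3 → C:1 H:3
Element totals:
  C: 6
  H: 12
  N: 2
  S: 1
Molecular formula: C6H12N2S.
  M = 6(12.0) + 12(1.007825) + 2(14.003074) + 31.972071
    = 72.000000 + 12.093900 + 28.006148 + 31.972071 = 144.072119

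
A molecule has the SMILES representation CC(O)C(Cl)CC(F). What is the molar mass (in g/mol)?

Atom tally by fragment:
  CH3 → C:1 H:3
  CH(OH) → C:1 H:2 O:1
  CH(Cl) → C:1 H:1 Cl:1
  CH2 → C:1 H:2
  CH2F → C:1 H:2 F:1
Element totals:
  C: 5
  H: 10
  Cl: 1
  F: 1
  O: 1
Molecular formula: C5H10ClFO.
  M = 5(12.011) + 10(1.008) + 35.45 + 18.998 + 15.999
    = 60.055 + 10.080 + 35.450 + 18.998 + 15.999 = 140.582

140.58 g/mol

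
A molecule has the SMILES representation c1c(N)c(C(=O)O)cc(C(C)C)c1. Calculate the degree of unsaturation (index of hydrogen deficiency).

5

Atom tally by fragment:
  benzene ring core → C:6 H:6
  (− 3 ring H displaced by substituents)
  + NH2 → N:1 H:2
  + COOH → C:1 H:1 O:2
  + CH(CH3)2 → C:3 H:7
Element totals:
  C: 10
  H: 13
  N: 1
  O: 2
Molecular formula: C10H13NO2.
DoU = (2C + 2 + N − H − X) / 2 = (2·10 + 2 + 1 − 13 − 0) / 2 = 5.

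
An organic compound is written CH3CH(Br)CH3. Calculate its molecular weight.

122.99 g/mol

Atom tally by fragment:
  CH3 → C:1 H:3
  CH(Br) → C:1 H:1 Br:1
  CH3 → C:1 H:3
Element totals:
  C: 3
  H: 7
  Br: 1
Molecular formula: C3H7Br.
  M = 3(12.011) + 7(1.008) + 79.904
    = 36.033 + 7.056 + 79.904 = 122.993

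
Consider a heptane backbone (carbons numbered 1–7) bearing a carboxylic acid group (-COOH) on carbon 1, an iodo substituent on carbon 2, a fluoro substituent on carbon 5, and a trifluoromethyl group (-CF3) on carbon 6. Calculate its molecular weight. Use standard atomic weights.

Atom tally by fragment:
  HOOCCH2 → C:2 H:3 O:2
  CH(I) → C:1 H:1 I:1
  CH2 → C:1 H:2
  CH2 → C:1 H:2
  CH(F) → C:1 H:1 F:1
  CH(CF3) → C:2 H:1 F:3
  CH3 → C:1 H:3
Element totals:
  C: 9
  H: 13
  F: 4
  I: 1
  O: 2
Molecular formula: C9H13F4IO2.
  M = 9(12.011) + 13(1.008) + 4(18.998) + 126.904 + 2(15.999)
    = 108.099 + 13.104 + 75.992 + 126.904 + 31.998 = 356.097

356.10 g/mol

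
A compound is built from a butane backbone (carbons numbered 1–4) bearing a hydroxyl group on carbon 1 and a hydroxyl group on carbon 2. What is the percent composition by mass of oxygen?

35.51%

Atom tally by fragment:
  HOCH2 → C:1 H:3 O:1
  CH(OH) → C:1 H:2 O:1
  CH2 → C:1 H:2
  CH3 → C:1 H:3
Element totals:
  C: 4
  H: 10
  O: 2
Molecular formula: C4H10O2.
Molar mass = 90.122 g/mol.
Mass from O: 2 × 15.999 = 31.998 g/mol.
%O = 31.998 / 90.122 × 100 = 35.51%.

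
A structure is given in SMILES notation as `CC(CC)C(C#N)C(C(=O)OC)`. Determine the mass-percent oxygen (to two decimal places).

18.91%

Atom tally by fragment:
  CH3 → C:1 H:3
  CH(C2H5) → C:3 H:6
  CH(CN) → C:2 H:1 N:1
  CH2COOCH3 → C:3 H:5 O:2
Element totals:
  C: 9
  H: 15
  N: 1
  O: 2
Molecular formula: C9H15NO2.
Molar mass = 169.224 g/mol.
Mass from O: 2 × 15.999 = 31.998 g/mol.
%O = 31.998 / 169.224 × 100 = 18.91%.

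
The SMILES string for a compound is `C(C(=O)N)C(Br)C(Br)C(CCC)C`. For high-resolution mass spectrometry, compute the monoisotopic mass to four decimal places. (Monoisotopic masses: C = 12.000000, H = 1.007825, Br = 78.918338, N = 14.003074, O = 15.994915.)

312.9677

Atom tally by fragment:
  H2NOCCH2 → C:2 H:4 O:1 N:1
  CH(Br) → C:1 H:1 Br:1
  CH(Br) → C:1 H:1 Br:1
  CH(CH2CH2CH3) → C:4 H:8
  CH3 → C:1 H:3
Element totals:
  C: 9
  H: 17
  Br: 2
  N: 1
  O: 1
Molecular formula: C9H17Br2NO.
  M = 9(12.0) + 17(1.007825) + 2(78.918338) + 14.003074 + 15.994915
    = 108.000000 + 17.133025 + 157.836676 + 14.003074 + 15.994915 = 312.967690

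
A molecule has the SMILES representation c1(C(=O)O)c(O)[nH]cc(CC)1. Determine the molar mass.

155.15 g/mol

Atom tally by fragment:
  pyrrole ring core → C:4 H:5 N:1
  (− 3 ring H displaced by substituents)
  + COOH → C:1 H:1 O:2
  + OH → O:1 H:1
  + C2H5 → C:2 H:5
Element totals:
  C: 7
  H: 9
  N: 1
  O: 3
Molecular formula: C7H9NO3.
  M = 7(12.011) + 9(1.008) + 14.007 + 3(15.999)
    = 84.077 + 9.072 + 14.007 + 47.997 = 155.153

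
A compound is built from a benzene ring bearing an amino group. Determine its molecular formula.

C6H7N

Atom tally by fragment:
  benzene ring core → C:6 H:6
  (− 1 ring H displaced by substituents)
  + NH2 → N:1 H:2
Element totals:
  C: 6
  H: 7
  N: 1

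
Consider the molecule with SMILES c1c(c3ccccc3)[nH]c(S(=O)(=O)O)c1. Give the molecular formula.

Atom tally by fragment:
  pyrrole ring core → C:4 H:5 N:1
  (− 2 ring H displaced by substituents)
  + C6H5 → C:6 H:5
  + SO3H → S:1 O:3 H:1
Element totals:
  C: 10
  H: 9
  N: 1
  O: 3
  S: 1

C10H9NO3S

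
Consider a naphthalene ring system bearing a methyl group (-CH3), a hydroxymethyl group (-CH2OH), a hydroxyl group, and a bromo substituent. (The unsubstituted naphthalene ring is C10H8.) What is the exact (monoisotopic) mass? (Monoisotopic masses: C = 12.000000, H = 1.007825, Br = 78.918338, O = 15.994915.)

265.9942

Atom tally by fragment:
  naphthalene ring system core → C:10 H:8
  (− 4 ring H displaced by substituents)
  + CH3 → C:1 H:3
  + CH2OH → C:1 H:3 O:1
  + OH → O:1 H:1
  + Br → Br:1
Element totals:
  C: 12
  H: 11
  Br: 1
  O: 2
Molecular formula: C12H11BrO2.
  M = 12(12.0) + 11(1.007825) + 78.918338 + 2(15.994915)
    = 144.000000 + 11.086075 + 78.918338 + 31.989830 = 265.994243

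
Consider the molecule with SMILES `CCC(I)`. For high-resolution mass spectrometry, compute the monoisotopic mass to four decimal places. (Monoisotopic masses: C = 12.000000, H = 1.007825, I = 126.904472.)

169.9592

Atom tally by fragment:
  CH3 → C:1 H:3
  CH2 → C:1 H:2
  CH2I → C:1 H:2 I:1
Element totals:
  C: 3
  H: 7
  I: 1
Molecular formula: C3H7I.
  M = 3(12.0) + 7(1.007825) + 126.904472
    = 36.000000 + 7.054775 + 126.904472 = 169.959247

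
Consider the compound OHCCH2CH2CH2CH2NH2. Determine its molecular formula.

Atom tally by fragment:
  OHCCH2 → C:2 H:3 O:1
  CH2 → C:1 H:2
  CH2 → C:1 H:2
  CH2NH2 → C:1 H:4 N:1
Element totals:
  C: 5
  H: 11
  N: 1
  O: 1

C5H11NO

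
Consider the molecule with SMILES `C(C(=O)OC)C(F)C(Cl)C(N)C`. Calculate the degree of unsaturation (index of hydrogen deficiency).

1

Atom tally by fragment:
  CH3OOCCH2 → C:3 H:5 O:2
  CH(F) → C:1 H:1 F:1
  CH(Cl) → C:1 H:1 Cl:1
  CH(NH2) → C:1 H:3 N:1
  CH3 → C:1 H:3
Element totals:
  C: 7
  H: 13
  Cl: 1
  F: 1
  N: 1
  O: 2
Molecular formula: C7H13ClFNO2.
DoU = (2C + 2 + N − H − X) / 2 = (2·7 + 2 + 1 − 13 − 2) / 2 = 1.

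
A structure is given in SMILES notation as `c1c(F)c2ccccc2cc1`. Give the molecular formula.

C10H7F

Atom tally by fragment:
  naphthalene ring system core → C:10 H:8
  (− 1 ring H displaced by substituents)
  + F → F:1
Element totals:
  C: 10
  H: 7
  F: 1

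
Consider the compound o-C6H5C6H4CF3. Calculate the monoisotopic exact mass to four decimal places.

222.0656

Atom tally by fragment:
  benzene ring core → C:6 H:6
  (− 2 ring H displaced by substituents)
  + C6H5 → C:6 H:5
  + CF3 → C:1 F:3
Element totals:
  C: 13
  H: 9
  F: 3
Molecular formula: C13H9F3.
  M = 13(12.0) + 9(1.007825) + 3(18.998403)
    = 156.000000 + 9.070425 + 56.995209 = 222.065634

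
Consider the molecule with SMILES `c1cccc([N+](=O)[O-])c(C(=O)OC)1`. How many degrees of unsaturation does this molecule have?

6

Atom tally by fragment:
  benzene ring core → C:6 H:6
  (− 2 ring H displaced by substituents)
  + NO2 → N:1 O:2
  + COOCH3 → C:2 H:3 O:2
Element totals:
  C: 8
  H: 7
  N: 1
  O: 4
Molecular formula: C8H7NO4.
DoU = (2C + 2 + N − H − X) / 2 = (2·8 + 2 + 1 − 7 − 0) / 2 = 6.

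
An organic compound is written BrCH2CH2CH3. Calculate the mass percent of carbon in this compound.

29.30%

Element totals:
  C: 3
  H: 7
  Br: 1
Molecular formula: C3H7Br.
Molar mass = 122.993 g/mol.
Mass from C: 3 × 12.011 = 36.033 g/mol.
%C = 36.033 / 122.993 × 100 = 29.30%.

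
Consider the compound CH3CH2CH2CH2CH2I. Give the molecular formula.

Element totals:
  C: 5
  H: 11
  I: 1

C5H11I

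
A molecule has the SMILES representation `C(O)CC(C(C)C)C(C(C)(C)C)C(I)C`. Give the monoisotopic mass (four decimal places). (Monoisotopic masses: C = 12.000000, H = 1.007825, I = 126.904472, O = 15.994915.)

Atom tally by fragment:
  HOCH2 → C:1 H:3 O:1
  CH2 → C:1 H:2
  CH(CH(CH3)2) → C:4 H:8
  CH(C(CH3)3) → C:5 H:10
  CH(I) → C:1 H:1 I:1
  CH3 → C:1 H:3
Element totals:
  C: 13
  H: 27
  I: 1
  O: 1
Molecular formula: C13H27IO.
  M = 13(12.0) + 27(1.007825) + 126.904472 + 15.994915
    = 156.000000 + 27.211275 + 126.904472 + 15.994915 = 326.110662

326.1107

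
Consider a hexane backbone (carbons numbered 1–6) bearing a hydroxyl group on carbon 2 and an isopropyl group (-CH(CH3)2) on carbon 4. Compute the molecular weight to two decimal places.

Atom tally by fragment:
  CH3 → C:1 H:3
  CH(OH) → C:1 H:2 O:1
  CH2 → C:1 H:2
  CH(CH(CH3)2) → C:4 H:8
  CH2 → C:1 H:2
  CH3 → C:1 H:3
Element totals:
  C: 9
  H: 20
  O: 1
Molecular formula: C9H20O.
  M = 9(12.011) + 20(1.008) + 15.999
    = 108.099 + 20.160 + 15.999 = 144.258

144.26 g/mol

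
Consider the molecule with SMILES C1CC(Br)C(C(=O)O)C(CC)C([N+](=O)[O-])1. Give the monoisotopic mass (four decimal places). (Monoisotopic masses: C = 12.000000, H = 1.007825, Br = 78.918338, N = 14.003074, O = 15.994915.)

279.0106

Atom tally by fragment:
  cyclohexane ring core → C:6 H:12
  (− 4 ring H displaced by substituents)
  + Br → Br:1
  + COOH → C:1 H:1 O:2
  + C2H5 → C:2 H:5
  + NO2 → N:1 O:2
Element totals:
  C: 9
  H: 14
  Br: 1
  N: 1
  O: 4
Molecular formula: C9H14BrNO4.
  M = 9(12.0) + 14(1.007825) + 78.918338 + 14.003074 + 4(15.994915)
    = 108.000000 + 14.109550 + 78.918338 + 14.003074 + 63.979660 = 279.010622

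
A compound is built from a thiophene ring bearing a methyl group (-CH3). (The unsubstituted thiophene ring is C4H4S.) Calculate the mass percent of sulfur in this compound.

32.66%

Atom tally by fragment:
  thiophene ring core → C:4 H:4 S:1
  (− 1 ring H displaced by substituents)
  + CH3 → C:1 H:3
Element totals:
  C: 5
  H: 6
  S: 1
Molecular formula: C5H6S.
Molar mass = 98.163 g/mol.
Mass from S: 1 × 32.06 = 32.060 g/mol.
%S = 32.060 / 98.163 × 100 = 32.66%.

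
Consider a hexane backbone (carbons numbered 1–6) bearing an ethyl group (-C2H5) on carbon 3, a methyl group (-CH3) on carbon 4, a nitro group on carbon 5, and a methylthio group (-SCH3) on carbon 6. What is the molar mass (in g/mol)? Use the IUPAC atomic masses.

Atom tally by fragment:
  CH3 → C:1 H:3
  CH2 → C:1 H:2
  CH(C2H5) → C:3 H:6
  CH(CH3) → C:2 H:4
  CH(NO2) → C:1 H:1 N:1 O:2
  CH2SCH3 → C:2 H:5 S:1
Element totals:
  C: 10
  H: 21
  N: 1
  O: 2
  S: 1
Molecular formula: C10H21NO2S.
  M = 10(12.011) + 21(1.008) + 14.007 + 2(15.999) + 32.06
    = 120.110 + 21.168 + 14.007 + 31.998 + 32.060 = 219.343

219.34 g/mol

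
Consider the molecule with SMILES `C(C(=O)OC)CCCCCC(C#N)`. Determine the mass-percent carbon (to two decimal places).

65.54%

Atom tally by fragment:
  CH3OOCCH2 → C:3 H:5 O:2
  CH2 → C:1 H:2
  CH2 → C:1 H:2
  CH2 → C:1 H:2
  CH2 → C:1 H:2
  CH2 → C:1 H:2
  CH2CN → C:2 H:2 N:1
Element totals:
  C: 10
  H: 17
  N: 1
  O: 2
Molecular formula: C10H17NO2.
Molar mass = 183.251 g/mol.
Mass from C: 10 × 12.011 = 120.110 g/mol.
%C = 120.110 / 183.251 × 100 = 65.54%.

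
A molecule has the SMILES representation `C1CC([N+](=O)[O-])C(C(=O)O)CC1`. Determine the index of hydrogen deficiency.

3

Atom tally by fragment:
  cyclohexane ring core → C:6 H:12
  (− 2 ring H displaced by substituents)
  + NO2 → N:1 O:2
  + COOH → C:1 H:1 O:2
Element totals:
  C: 7
  H: 11
  N: 1
  O: 4
Molecular formula: C7H11NO4.
DoU = (2C + 2 + N − H − X) / 2 = (2·7 + 2 + 1 − 11 − 0) / 2 = 3.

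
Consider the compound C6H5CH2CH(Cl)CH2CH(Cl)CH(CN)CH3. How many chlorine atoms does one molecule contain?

Atom tally by fragment:
  C6H5CH2 → C:7 H:7
  CH(Cl) → C:1 H:1 Cl:1
  CH2 → C:1 H:2
  CH(Cl) → C:1 H:1 Cl:1
  CH(CN) → C:2 H:1 N:1
  CH3 → C:1 H:3
Element totals:
  C: 13
  H: 15
  Cl: 2
  N: 1

2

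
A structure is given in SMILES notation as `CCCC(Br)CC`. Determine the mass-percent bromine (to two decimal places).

48.40%

Atom tally by fragment:
  CH3 → C:1 H:3
  CH2 → C:1 H:2
  CH2 → C:1 H:2
  CH(Br) → C:1 H:1 Br:1
  CH2 → C:1 H:2
  CH3 → C:1 H:3
Element totals:
  C: 6
  H: 13
  Br: 1
Molecular formula: C6H13Br.
Molar mass = 165.074 g/mol.
Mass from Br: 1 × 79.904 = 79.904 g/mol.
%Br = 79.904 / 165.074 × 100 = 48.40%.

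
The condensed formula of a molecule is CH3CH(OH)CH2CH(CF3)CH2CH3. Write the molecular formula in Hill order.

C7H13F3O

Atom tally by fragment:
  CH3 → C:1 H:3
  CH(OH) → C:1 H:2 O:1
  CH2 → C:1 H:2
  CH(CF3) → C:2 H:1 F:3
  CH2 → C:1 H:2
  CH3 → C:1 H:3
Element totals:
  C: 7
  H: 13
  F: 3
  O: 1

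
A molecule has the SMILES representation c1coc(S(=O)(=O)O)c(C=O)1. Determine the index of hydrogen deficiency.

4

Atom tally by fragment:
  furan ring core → C:4 H:4 O:1
  (− 2 ring H displaced by substituents)
  + SO3H → S:1 O:3 H:1
  + CHO → C:1 H:1 O:1
Element totals:
  C: 5
  H: 4
  O: 5
  S: 1
Molecular formula: C5H4O5S.
DoU = (2C + 2 + N − H − X) / 2 = (2·5 + 2 + 0 − 4 − 0) / 2 = 4.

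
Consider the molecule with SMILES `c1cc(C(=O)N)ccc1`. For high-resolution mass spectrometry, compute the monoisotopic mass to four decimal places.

Atom tally by fragment:
  benzene ring core → C:6 H:6
  (− 1 ring H displaced by substituents)
  + CONH2 → C:1 H:2 O:1 N:1
Element totals:
  C: 7
  H: 7
  N: 1
  O: 1
Molecular formula: C7H7NO.
  M = 7(12.0) + 7(1.007825) + 14.003074 + 15.994915
    = 84.000000 + 7.054775 + 14.003074 + 15.994915 = 121.052764

121.0528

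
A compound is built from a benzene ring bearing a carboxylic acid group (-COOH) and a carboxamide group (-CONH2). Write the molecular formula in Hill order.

C8H7NO3

Atom tally by fragment:
  benzene ring core → C:6 H:6
  (− 2 ring H displaced by substituents)
  + COOH → C:1 H:1 O:2
  + CONH2 → C:1 H:2 O:1 N:1
Element totals:
  C: 8
  H: 7
  N: 1
  O: 3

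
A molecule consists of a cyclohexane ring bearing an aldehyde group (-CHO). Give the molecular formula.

Atom tally by fragment:
  cyclohexane ring core → C:6 H:12
  (− 1 ring H displaced by substituents)
  + CHO → C:1 H:1 O:1
Element totals:
  C: 7
  H: 12
  O: 1

C7H12O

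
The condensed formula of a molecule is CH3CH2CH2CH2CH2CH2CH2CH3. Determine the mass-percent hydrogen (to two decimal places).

Atom tally by fragment:
  CH3 → C:1 H:3
  CH2 → C:1 H:2
  CH2 → C:1 H:2
  CH2 → C:1 H:2
  CH2 → C:1 H:2
  CH2 → C:1 H:2
  CH2 → C:1 H:2
  CH3 → C:1 H:3
Element totals:
  C: 8
  H: 18
Molecular formula: C8H18.
Molar mass = 114.232 g/mol.
Mass from H: 18 × 1.008 = 18.144 g/mol.
%H = 18.144 / 114.232 × 100 = 15.88%.

15.88%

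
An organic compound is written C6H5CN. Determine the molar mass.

Element totals:
  C: 7
  H: 5
  N: 1
Molecular formula: C7H5N.
  M = 7(12.011) + 5(1.008) + 14.007
    = 84.077 + 5.040 + 14.007 = 103.124

103.12 g/mol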